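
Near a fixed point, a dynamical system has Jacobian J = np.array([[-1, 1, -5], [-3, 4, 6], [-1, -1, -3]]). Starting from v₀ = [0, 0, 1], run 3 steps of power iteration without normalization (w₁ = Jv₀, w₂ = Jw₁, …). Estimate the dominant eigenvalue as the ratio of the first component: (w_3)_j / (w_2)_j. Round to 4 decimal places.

-1.7308

w1 = Jv₀ = (-5, 6, -3)
w2 = Jw1 = (26, 21, 8)
w3 = Jw2 = (-45, 54, -71)
Ratio at component: -45 / 26 = -1.7308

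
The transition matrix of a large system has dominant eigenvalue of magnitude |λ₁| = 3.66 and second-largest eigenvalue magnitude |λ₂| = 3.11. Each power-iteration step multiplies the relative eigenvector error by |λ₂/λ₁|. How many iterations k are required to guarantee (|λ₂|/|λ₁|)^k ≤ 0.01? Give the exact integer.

29

|λ₂/λ₁| = 3.11/3.66 = 0.84973
Need k ≥ ln(0.01) / ln(0.84973) = -4.6052 / -0.1628 ≈ 28.280
Smallest integer k satisfying the bound: 29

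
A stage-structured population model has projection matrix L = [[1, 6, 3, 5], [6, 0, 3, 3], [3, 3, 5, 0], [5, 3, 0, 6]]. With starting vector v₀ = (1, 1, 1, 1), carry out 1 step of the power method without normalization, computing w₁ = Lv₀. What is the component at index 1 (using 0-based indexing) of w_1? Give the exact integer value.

12

w1 = Lv₀ = (15, 12, 11, 14)
The requested component of w1 is 12.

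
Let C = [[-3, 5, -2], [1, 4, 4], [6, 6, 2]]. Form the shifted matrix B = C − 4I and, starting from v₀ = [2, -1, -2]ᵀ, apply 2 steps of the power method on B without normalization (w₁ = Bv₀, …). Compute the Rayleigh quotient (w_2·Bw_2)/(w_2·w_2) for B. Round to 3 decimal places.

μ ≈ -4.974

B = C − 4I has rows (-7, 5, -2); (1, 0, 4); (6, 6, -2)
w1 = Bv₀ = (-15, -6, 10)
w2 = Bw1 = (55, 25, -146)
Bw2 = (32, -529, 772)
w2·Bw2 = -124177; w2·w2 = 24966; μ ≈ -124177/24966 = -4.974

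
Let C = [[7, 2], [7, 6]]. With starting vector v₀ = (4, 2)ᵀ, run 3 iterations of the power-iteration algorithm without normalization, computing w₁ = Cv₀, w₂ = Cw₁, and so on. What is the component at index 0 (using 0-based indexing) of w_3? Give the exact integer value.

3056

w1 = Cv₀ = (7·4 + 2·2; 7·4 + 6·2) = (32, 40)
w2 = Cw1 = (7·32 + 2·40; 7·32 + 6·40) = (304, 464)
w3 = Cw2 = (3056, 4912)
The requested component of w3 is 3056.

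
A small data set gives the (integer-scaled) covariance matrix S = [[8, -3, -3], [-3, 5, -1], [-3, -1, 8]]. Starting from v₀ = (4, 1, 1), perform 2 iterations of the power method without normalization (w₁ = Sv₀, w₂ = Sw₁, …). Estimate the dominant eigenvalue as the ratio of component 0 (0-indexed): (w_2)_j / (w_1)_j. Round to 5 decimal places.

w1 = Sv₀ = (26, -8, -5)
w2 = Sw1 = (247, -113, -110)
Ratio at component: 247 / 26 = 9.50000

9.50000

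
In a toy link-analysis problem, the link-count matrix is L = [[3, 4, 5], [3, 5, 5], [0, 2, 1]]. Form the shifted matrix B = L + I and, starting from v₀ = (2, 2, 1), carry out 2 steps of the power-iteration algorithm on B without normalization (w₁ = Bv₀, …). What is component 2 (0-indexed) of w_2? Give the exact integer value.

B = L + I has rows (4, 4, 5); (3, 6, 5); (0, 2, 2)
w1 = Bv₀ = (21, 23, 6)
w2 = Bw1 = (206, 231, 58)
Requested component of w2: 58

58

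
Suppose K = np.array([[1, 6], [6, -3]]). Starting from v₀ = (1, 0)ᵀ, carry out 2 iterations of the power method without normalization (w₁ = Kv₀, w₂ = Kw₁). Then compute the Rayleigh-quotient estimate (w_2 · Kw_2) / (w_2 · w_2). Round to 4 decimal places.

w1 = Kv₀ = (1·1 + 6·0; 6·1 + (-3)·0) = (1, 6)
w2 = Kw1 = (1·1 + 6·6; 6·1 + (-3)·6) = (37, -12)
Kw2 = (-35, 258)
w2·Kw2 = 37·(-35) + (-12)·258 = -4391; w2·w2 = 37·37 + (-12)·(-12) = 1513
λ ≈ -4391/1513 = -2.9022

λ ≈ -2.9022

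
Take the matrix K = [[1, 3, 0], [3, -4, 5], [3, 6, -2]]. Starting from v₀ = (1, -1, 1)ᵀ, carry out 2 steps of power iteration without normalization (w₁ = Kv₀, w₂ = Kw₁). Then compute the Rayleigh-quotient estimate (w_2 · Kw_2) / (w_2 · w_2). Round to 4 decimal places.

w1 = Kv₀ = (1·1 + 3·(-1) + 0·1; 3·1 + (-4)·(-1) + 5·1; 3·1 + 6·(-1) + (-2)·1) = (-2, 12, -5)
w2 = Kw1 = (1·(-2) + 3·12 + 0·(-5); 3·(-2) + (-4)·12 + 5·(-5); 3·(-2) + 6·12 + (-2)·(-5)) = (34, -79, 76)
Kw2 = (-203, 798, -524)
w2·Kw2 = 34·(-203) + (-79)·798 + 76·(-524) = -109768; w2·w2 = 34·34 + (-79)·(-79) + 76·76 = 13173
λ ≈ -109768/13173 = -8.3328

λ ≈ -8.3328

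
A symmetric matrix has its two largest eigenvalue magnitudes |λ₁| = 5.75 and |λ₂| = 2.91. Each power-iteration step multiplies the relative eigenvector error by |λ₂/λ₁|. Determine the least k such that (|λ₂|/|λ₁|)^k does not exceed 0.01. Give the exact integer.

7

|λ₂/λ₁| = 2.91/5.75 = 0.50609
Need k ≥ ln(0.01) / ln(0.50609) = -4.6052 / -0.6810 ≈ 6.762
Smallest integer k satisfying the bound: 7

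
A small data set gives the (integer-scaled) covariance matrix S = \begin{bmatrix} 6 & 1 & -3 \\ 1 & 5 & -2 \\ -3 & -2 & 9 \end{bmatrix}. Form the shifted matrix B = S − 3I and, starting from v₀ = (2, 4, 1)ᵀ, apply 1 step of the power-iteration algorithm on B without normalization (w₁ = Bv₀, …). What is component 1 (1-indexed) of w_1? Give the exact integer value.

7

B = S − 3I has rows (3, 1, -3); (1, 2, -2); (-3, -2, 6)
w1 = Bv₀ = (3·2 + 1·4 + (-3)·1; 1·2 + 2·4 + (-2)·1; (-3)·2 + (-2)·4 + 6·1) = (7, 8, -8)
Requested component of w1: 7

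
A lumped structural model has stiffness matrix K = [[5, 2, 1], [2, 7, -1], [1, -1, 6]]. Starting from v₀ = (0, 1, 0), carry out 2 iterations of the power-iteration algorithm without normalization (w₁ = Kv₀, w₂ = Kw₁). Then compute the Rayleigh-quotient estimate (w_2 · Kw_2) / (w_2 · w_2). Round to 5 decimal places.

w1 = Kv₀ = (2, 7, -1)
w2 = Kw1 = (23, 54, -11)
Kw2 = (212, 435, -97)
w2·Kw2 = 23·212 + 54·435 + (-11)·(-97) = 29433; w2·w2 = 23·23 + 54·54 + (-11)·(-11) = 3566
λ ≈ 29433/3566 = 8.25379

8.25379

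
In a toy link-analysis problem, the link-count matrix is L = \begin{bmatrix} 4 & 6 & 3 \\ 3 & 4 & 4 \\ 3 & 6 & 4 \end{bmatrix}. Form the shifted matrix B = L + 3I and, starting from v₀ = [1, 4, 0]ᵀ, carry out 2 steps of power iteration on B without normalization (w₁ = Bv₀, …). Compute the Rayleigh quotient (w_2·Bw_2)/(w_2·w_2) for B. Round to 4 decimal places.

B = L + 3I has rows (7, 6, 3); (3, 7, 4); (3, 6, 7)
w1 = Bv₀ = (7·1 + 6·4 + 3·0; 3·1 + 7·4 + 4·0; 3·1 + 6·4 + 7·0) = (31, 31, 27)
w2 = Bw1 = (7·31 + 6·31 + 3·27; 3·31 + 7·31 + 4·27; 3·31 + 6·31 + 7·27) = (484, 418, 468)
Bw2 = (7300, 6250, 7236)
w2·Bw2 = 9532148; w2·w2 = 628004; μ ≈ 9532148/628004 = 15.1785

μ ≈ 15.1785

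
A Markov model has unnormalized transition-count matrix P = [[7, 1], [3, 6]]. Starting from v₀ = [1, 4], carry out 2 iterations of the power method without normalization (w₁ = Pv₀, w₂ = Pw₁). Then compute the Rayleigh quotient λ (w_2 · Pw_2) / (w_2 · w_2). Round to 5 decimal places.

λ ≈ 7.88235

w1 = Pv₀ = (7·1 + 1·4; 3·1 + 6·4) = (11, 27)
w2 = Pw1 = (7·11 + 1·27; 3·11 + 6·27) = (104, 195)
Pw2 = (923, 1482)
w2·Pw2 = 104·923 + 195·1482 = 384982; w2·w2 = 104·104 + 195·195 = 48841
λ ≈ 384982/48841 = 7.88235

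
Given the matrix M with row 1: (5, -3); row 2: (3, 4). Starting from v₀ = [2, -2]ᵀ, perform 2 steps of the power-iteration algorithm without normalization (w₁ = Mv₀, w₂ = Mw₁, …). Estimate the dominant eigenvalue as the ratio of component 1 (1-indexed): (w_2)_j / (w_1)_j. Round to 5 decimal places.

λ ≈ 5.37500

w1 = Mv₀ = (5·2 + (-3)·(-2); 3·2 + 4·(-2)) = (16, -2)
w2 = Mw1 = (5·16 + (-3)·(-2); 3·16 + 4·(-2)) = (86, 40)
Ratio at component: 86 / 16 = 5.37500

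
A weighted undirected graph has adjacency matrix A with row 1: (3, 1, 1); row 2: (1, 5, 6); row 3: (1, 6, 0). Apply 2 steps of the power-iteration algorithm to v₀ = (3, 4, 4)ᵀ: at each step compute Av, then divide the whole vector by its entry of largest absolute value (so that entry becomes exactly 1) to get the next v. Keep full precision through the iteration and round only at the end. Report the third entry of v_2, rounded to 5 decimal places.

0.72222

Av0 = (17.000000, 47.000000, 27.000000); divide by 47.000000 → v1 = (0.361702, 1.000000, 0.574468)
Av1 = (2.659574, 8.808511, 6.361702); divide by 8.808511 → v2 = (0.301932, 1.000000, 0.722222)
Requested entry of v2: 299/414 = 0.72222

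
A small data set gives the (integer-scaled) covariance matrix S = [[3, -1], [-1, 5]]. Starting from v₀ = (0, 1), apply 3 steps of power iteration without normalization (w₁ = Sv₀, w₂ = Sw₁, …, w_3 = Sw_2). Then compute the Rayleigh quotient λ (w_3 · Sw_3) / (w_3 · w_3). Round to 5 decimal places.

w1 = Sv₀ = (3·0 + (-1)·1; (-1)·0 + 5·1) = (-1, 5)
w2 = Sw1 = (3·(-1) + (-1)·5; (-1)·(-1) + 5·5) = (-8, 26)
w3 = Sw2 = (-50, 138)
Sw3 = (-288, 740)
w3·Sw3 = (-50)·(-288) + 138·740 = 116520; w3·w3 = (-50)·(-50) + 138·138 = 21544
λ ≈ 116520/21544 = 5.40847

5.40847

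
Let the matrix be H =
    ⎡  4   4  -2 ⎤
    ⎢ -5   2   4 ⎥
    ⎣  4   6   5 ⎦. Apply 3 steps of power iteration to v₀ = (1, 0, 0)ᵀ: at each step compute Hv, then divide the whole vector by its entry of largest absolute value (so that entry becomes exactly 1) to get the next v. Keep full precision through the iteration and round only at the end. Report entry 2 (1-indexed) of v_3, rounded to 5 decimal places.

Hv0 = (4.000000, -5.000000, 4.000000); divide by -5.000000 → v1 = (-0.800000, 1.000000, -0.800000)
Hv1 = (2.400000, 2.800000, -1.200000); divide by 2.800000 → v2 = (0.857143, 1.000000, -0.428571)
Hv2 = (8.285714, -4.000000, 7.285714); divide by 8.285714 → v3 = (1.000000, -0.482759, 0.879310)
Requested entry of v3: 56/-116 = -0.48276

-0.48276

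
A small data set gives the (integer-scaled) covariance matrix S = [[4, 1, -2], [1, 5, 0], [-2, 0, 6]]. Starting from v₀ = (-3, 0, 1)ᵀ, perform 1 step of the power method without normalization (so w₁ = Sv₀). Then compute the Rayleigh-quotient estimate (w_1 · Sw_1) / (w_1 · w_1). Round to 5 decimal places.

w1 = Sv₀ = (4·(-3) + 1·0 + (-2)·1; 1·(-3) + 5·0 + 0·1; (-2)·(-3) + 0·0 + 6·1) = (-14, -3, 12)
Sw1 = (-83, -29, 100)
w1·Sw1 = (-14)·(-83) + (-3)·(-29) + 12·100 = 2449; w1·w1 = (-14)·(-14) + (-3)·(-3) + 12·12 = 349
λ ≈ 2449/349 = 7.01719

λ ≈ 7.01719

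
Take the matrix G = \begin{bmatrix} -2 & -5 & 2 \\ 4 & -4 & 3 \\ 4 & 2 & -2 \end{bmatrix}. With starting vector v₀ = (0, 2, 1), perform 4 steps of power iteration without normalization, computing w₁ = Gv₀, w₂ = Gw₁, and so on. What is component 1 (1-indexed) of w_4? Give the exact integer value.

494

w1 = Gv₀ = ((-2)·0 + (-5)·2 + 2·1; 4·0 + (-4)·2 + 3·1; 4·0 + 2·2 + (-2)·1) = (-8, -5, 2)
w2 = Gw1 = ((-2)·(-8) + (-5)·(-5) + 2·2; 4·(-8) + (-4)·(-5) + 3·2; 4·(-8) + 2·(-5) + (-2)·2) = (45, -6, -46)
w3 = Gw2 = (-152, 66, 260)
w4 = Gw3 = (494, -92, -996)
The requested component of w4 is 494.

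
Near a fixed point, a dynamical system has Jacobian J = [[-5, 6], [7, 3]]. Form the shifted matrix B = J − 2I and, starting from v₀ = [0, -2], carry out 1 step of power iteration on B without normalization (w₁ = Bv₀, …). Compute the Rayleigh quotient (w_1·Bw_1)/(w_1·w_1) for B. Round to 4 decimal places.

-4.6757

B = J − 2I has rows (-7, 6); (7, 1)
w1 = Bv₀ = ((-7)·0 + 6·(-2); 7·0 + 1·(-2)) = (-12, -2)
Bw1 = (72, -86)
w1·Bw1 = -692; w1·w1 = 148; μ ≈ -692/148 = -4.6757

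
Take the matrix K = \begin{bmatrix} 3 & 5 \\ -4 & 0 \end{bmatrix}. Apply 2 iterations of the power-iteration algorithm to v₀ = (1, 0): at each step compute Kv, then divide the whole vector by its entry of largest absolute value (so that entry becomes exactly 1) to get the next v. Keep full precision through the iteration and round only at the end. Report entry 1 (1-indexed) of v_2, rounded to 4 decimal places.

0.9167

Kv0 = (3.00000, -4.00000); divide by -4.00000 → v1 = (-0.75000, 1.00000)
Kv1 = (2.75000, 3.00000); divide by 3.00000 → v2 = (0.91667, 1.00000)
Requested entry of v2: -11/-12 = 0.9167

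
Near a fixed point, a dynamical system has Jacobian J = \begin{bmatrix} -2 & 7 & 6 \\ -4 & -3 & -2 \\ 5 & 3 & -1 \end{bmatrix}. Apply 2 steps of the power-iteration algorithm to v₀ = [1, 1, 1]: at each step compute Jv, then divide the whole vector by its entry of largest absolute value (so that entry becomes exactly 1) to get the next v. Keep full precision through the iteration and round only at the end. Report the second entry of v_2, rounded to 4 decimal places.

Jv0 = (11.00000, -9.00000, 7.00000); divide by 11.00000 → v1 = (1.00000, -0.81818, 0.63636)
Jv1 = (-3.90909, -2.81818, 1.90909); divide by -3.90909 → v2 = (1.00000, 0.72093, -0.48837)
Requested entry of v2: -31/-43 = 0.7209

0.7209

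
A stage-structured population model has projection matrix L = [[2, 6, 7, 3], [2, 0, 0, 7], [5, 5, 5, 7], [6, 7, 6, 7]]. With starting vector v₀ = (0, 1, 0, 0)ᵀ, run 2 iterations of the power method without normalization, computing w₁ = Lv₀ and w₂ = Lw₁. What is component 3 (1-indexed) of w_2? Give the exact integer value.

104

w1 = Lv₀ = (2·0 + 6·1 + 7·0 + 3·0; 2·0 + 0·1 + 0·0 + 7·0; 5·0 + 5·1 + 5·0 + 7·0; 6·0 + 7·1 + 6·0 + 7·0) = (6, 0, 5, 7)
w2 = Lw1 = (2·6 + 6·0 + 7·5 + 3·7; 2·6 + 0·0 + 0·5 + 7·7; 5·6 + 5·0 + 5·5 + 7·7; 6·6 + 7·0 + 6·5 + 7·7) = (68, 61, 104, 115)
The requested component of w2 is 104.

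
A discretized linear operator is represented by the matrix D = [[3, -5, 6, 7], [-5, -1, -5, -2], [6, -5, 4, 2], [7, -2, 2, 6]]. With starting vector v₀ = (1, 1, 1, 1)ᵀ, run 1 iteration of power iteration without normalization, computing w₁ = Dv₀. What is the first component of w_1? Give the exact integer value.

w1 = Dv₀ = (3·1 + (-5)·1 + 6·1 + 7·1; (-5)·1 + (-1)·1 + (-5)·1 + (-2)·1; 6·1 + (-5)·1 + 4·1 + 2·1; 7·1 + (-2)·1 + 2·1 + 6·1) = (11, -13, 7, 13)
The requested component of w1 is 11.

11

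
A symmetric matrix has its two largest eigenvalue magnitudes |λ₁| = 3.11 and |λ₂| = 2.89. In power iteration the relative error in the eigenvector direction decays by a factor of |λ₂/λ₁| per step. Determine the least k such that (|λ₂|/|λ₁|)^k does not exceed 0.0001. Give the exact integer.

126

|λ₂/λ₁| = 2.89/3.11 = 0.92926
Need k ≥ ln(0.0001) / ln(0.92926) = -9.2103 / -0.0734 ≈ 125.539
Smallest integer k satisfying the bound: 126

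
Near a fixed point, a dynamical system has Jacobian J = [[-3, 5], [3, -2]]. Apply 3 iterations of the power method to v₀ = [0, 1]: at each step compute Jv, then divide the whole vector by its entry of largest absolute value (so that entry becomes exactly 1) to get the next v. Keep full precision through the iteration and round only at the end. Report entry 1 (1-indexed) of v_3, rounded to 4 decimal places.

Jv0 = (5.00000, -2.00000); divide by 5.00000 → v1 = (1.00000, -0.40000)
Jv1 = (-5.00000, 3.80000); divide by -5.00000 → v2 = (1.00000, -0.76000)
Jv2 = (-6.80000, 4.52000); divide by -6.80000 → v3 = (1.00000, -0.66471)
Requested entry of v3: 170/170 = 1.0000

1.0000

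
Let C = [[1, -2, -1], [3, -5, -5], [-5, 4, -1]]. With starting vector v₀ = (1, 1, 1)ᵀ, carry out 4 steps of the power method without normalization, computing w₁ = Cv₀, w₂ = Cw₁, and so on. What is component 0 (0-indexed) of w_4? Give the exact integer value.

w1 = Cv₀ = (1·1 + (-2)·1 + (-1)·1; 3·1 + (-5)·1 + (-5)·1; (-5)·1 + 4·1 + (-1)·1) = (-2, -7, -2)
w2 = Cw1 = (1·(-2) + (-2)·(-7) + (-1)·(-2); 3·(-2) + (-5)·(-7) + (-5)·(-2); (-5)·(-2) + 4·(-7) + (-1)·(-2)) = (14, 39, -16)
w3 = Cw2 = (-48, -73, 102)
w4 = Cw3 = (-4, -289, -154)
The requested component of w4 is -4.

-4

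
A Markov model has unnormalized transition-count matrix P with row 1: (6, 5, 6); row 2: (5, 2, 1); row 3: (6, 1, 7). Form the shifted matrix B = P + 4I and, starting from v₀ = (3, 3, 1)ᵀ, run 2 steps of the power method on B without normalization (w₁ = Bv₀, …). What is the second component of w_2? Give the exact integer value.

491

B = P + 4I has rows (10, 5, 6); (5, 6, 1); (6, 1, 11)
w1 = Bv₀ = (10·3 + 5·3 + 6·1; 5·3 + 6·3 + 1·1; 6·3 + 1·3 + 11·1) = (51, 34, 32)
w2 = Bw1 = (10·51 + 5·34 + 6·32; 5·51 + 6·34 + 1·32; 6·51 + 1·34 + 11·32) = (872, 491, 692)
Requested component of w2: 491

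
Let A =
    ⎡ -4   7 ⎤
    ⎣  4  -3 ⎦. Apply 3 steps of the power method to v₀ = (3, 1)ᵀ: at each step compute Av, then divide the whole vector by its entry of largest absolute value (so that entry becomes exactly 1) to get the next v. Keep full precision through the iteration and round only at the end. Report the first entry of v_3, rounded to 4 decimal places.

1.0000

Av0 = (-5.00000, 9.00000); divide by 9.00000 → v1 = (-0.55556, 1.00000)
Av1 = (9.22222, -5.22222); divide by 9.22222 → v2 = (1.00000, -0.56627)
Av2 = (-7.96386, 5.69880); divide by -7.96386 → v3 = (1.00000, -0.71558)
Requested entry of v3: -661/-661 = 1.0000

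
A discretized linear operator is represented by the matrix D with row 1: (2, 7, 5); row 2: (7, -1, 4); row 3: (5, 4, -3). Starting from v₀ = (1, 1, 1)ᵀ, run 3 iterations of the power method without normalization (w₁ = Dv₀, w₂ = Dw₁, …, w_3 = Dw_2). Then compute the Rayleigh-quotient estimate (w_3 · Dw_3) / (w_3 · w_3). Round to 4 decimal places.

10.6340

w1 = Dv₀ = (14, 10, 6)
w2 = Dw1 = (128, 112, 92)
w3 = Dw2 = (1500, 1152, 812)
Dw3 = (15124, 12596, 9672)
w3·Dw3 = 1500·15124 + 1152·12596 + 812·9672 = 45050256; w3·w3 = 1500·1500 + 1152·1152 + 812·812 = 4236448
λ ≈ 45050256/4236448 = 10.6340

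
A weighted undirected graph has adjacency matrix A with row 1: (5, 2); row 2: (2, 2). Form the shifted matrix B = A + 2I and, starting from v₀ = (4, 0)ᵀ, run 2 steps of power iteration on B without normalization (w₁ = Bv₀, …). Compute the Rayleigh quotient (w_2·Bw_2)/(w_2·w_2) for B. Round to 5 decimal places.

7.97540

B = A + 2I has rows (7, 2); (2, 4)
w1 = Bv₀ = (28, 8)
w2 = Bw1 = (212, 88)
Bw2 = (1660, 776)
w2·Bw2 = 420208; w2·w2 = 52688; μ ≈ 420208/52688 = 7.97540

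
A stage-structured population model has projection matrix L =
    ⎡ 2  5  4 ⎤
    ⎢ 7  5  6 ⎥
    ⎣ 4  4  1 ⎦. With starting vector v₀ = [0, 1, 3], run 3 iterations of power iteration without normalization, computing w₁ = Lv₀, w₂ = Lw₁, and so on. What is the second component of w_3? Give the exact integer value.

3621

w1 = Lv₀ = (17, 23, 7)
w2 = Lw1 = (177, 276, 167)
w3 = Lw2 = (2402, 3621, 1979)
The requested component of w3 is 3621.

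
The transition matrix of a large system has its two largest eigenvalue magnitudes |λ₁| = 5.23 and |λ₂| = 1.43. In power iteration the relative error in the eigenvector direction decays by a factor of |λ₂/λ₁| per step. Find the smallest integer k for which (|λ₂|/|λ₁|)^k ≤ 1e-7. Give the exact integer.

|λ₂/λ₁| = 1.43/5.23 = 0.27342
Need k ≥ ln(1e-7) / ln(0.27342) = -16.1181 / -1.2967 ≈ 12.430
Smallest integer k satisfying the bound: 13

13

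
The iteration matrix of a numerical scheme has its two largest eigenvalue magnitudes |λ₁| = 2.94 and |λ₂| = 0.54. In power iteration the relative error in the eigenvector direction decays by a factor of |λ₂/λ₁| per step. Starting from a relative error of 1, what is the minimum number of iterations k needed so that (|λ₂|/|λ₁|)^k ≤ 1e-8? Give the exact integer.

11

|λ₂/λ₁| = 0.54/2.94 = 0.18367
Need k ≥ ln(1e-8) / ln(0.18367) = -18.4207 / -1.6946 ≈ 10.870
Smallest integer k satisfying the bound: 11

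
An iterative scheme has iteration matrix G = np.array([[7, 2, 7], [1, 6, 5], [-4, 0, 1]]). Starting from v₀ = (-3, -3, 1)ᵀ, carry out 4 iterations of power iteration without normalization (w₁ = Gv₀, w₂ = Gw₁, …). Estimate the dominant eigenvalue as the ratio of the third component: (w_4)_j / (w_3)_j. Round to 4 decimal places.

1.1727

w1 = Gv₀ = (-20, -16, 13)
w2 = Gw1 = (-81, -51, 93)
w3 = Gw2 = (-18, 78, 417)
w4 = Gw3 = (2949, 2535, 489)
Ratio at component: 489 / 417 = 1.1727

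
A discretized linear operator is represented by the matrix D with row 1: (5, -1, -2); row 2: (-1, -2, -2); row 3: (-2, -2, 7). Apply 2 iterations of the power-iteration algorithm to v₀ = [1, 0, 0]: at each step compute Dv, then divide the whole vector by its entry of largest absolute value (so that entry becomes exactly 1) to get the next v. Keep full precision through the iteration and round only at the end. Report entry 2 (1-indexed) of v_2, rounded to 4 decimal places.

0.0333

Dv0 = (5.00000, -1.00000, -2.00000); divide by 5.00000 → v1 = (1.00000, -0.20000, -0.40000)
Dv1 = (6.00000, 0.20000, -4.40000); divide by 6.00000 → v2 = (1.00000, 0.03333, -0.73333)
Requested entry of v2: 1/30 = 0.0333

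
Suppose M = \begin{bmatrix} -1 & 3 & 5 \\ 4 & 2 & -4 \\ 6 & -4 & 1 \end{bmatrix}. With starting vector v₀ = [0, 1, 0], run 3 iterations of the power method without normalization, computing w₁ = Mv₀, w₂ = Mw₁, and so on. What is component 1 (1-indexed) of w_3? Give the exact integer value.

w1 = Mv₀ = ((-1)·0 + 3·1 + 5·0; 4·0 + 2·1 + (-4)·0; 6·0 + (-4)·1 + 1·0) = (3, 2, -4)
w2 = Mw1 = ((-1)·3 + 3·2 + 5·(-4); 4·3 + 2·2 + (-4)·(-4); 6·3 + (-4)·2 + 1·(-4)) = (-17, 32, 6)
w3 = Mw2 = (143, -28, -224)
The requested component of w3 is 143.

143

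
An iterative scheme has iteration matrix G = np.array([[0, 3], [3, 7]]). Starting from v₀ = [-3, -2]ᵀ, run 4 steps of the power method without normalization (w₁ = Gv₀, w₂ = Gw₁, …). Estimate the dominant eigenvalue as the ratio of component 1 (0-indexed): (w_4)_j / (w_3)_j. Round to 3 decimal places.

λ ≈ 8.103

w1 = Gv₀ = (0·(-3) + 3·(-2); 3·(-3) + 7·(-2)) = (-6, -23)
w2 = Gw1 = (0·(-6) + 3·(-23); 3·(-6) + 7·(-23)) = (-69, -179)
w3 = Gw2 = (-537, -1460)
w4 = Gw3 = (-4380, -11831)
Ratio at component: -11831 / -1460 = 8.103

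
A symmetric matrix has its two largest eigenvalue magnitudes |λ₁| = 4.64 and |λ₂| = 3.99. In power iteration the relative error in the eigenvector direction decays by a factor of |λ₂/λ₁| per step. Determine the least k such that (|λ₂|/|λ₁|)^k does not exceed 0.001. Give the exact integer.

46

|λ₂/λ₁| = 3.99/4.64 = 0.85991
Need k ≥ ln(0.001) / ln(0.85991) = -6.9078 / -0.1509 ≈ 45.770
Smallest integer k satisfying the bound: 46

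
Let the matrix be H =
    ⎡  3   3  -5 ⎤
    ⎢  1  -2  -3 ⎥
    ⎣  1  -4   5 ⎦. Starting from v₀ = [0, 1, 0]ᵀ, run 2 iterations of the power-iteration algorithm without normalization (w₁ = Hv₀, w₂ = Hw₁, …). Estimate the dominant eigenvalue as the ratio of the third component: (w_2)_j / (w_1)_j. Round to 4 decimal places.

w1 = Hv₀ = (3, -2, -4)
w2 = Hw1 = (23, 19, -9)
Ratio at component: -9 / -4 = 2.2500

2.2500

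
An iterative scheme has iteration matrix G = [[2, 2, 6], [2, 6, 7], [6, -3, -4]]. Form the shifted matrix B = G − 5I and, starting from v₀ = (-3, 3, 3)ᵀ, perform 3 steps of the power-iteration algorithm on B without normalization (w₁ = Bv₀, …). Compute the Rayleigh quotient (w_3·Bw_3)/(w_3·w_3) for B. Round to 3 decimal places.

B = G − 5I has rows (-3, 2, 6); (2, 1, 7); (6, -3, -9)
w1 = Bv₀ = ((-3)·(-3) + 2·3 + 6·3; 2·(-3) + 1·3 + 7·3; 6·(-3) + (-3)·3 + (-9)·3) = (33, 18, -54)
w2 = Bw1 = ((-3)·33 + 2·18 + 6·(-54); 2·33 + 1·18 + 7·(-54); 6·33 + (-3)·18 + (-9)·(-54)) = (-387, -294, 630)
w3 = Bw2 = (4353, 3342, -7110)
Bw3 = (-49035, -37722, 80082)
w3·Bw3 = -908899299; w3·w3 = 80669673; μ ≈ -908899299/80669673 = -11.267

-11.267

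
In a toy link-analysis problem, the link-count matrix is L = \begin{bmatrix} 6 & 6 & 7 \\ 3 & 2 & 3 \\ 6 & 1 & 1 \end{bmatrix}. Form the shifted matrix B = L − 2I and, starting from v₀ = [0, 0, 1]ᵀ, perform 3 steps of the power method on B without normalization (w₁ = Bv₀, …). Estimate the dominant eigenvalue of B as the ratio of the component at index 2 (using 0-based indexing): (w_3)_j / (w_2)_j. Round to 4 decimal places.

μ ≈ 4.4783

B = L − 2I has rows (4, 6, 7); (3, 0, 3); (6, 1, -1)
w1 = Bv₀ = (4·0 + 6·0 + 7·1; 3·0 + 0·0 + 3·1; 6·0 + 1·0 + (-1)·1) = (7, 3, -1)
w2 = Bw1 = (4·7 + 6·3 + 7·(-1); 3·7 + 0·3 + 3·(-1); 6·7 + 1·3 + (-1)·(-1)) = (39, 18, 46)
w3 = Bw2 = (586, 255, 206)
Ratio: 206/46 = 4.4783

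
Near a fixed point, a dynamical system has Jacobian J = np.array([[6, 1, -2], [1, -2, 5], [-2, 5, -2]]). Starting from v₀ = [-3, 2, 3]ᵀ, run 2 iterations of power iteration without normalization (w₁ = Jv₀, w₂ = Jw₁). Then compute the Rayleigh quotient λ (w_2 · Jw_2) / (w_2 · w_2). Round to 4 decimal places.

λ ≈ 6.2870

w1 = Jv₀ = (6·(-3) + 1·2 + (-2)·3; 1·(-3) + (-2)·2 + 5·3; (-2)·(-3) + 5·2 + (-2)·3) = (-22, 8, 10)
w2 = Jw1 = (6·(-22) + 1·8 + (-2)·10; 1·(-22) + (-2)·8 + 5·10; (-2)·(-22) + 5·8 + (-2)·10) = (-144, 12, 64)
Jw2 = (-980, 152, 220)
w2·Jw2 = (-144)·(-980) + 12·152 + 64·220 = 157024; w2·w2 = (-144)·(-144) + 12·12 + 64·64 = 24976
λ ≈ 157024/24976 = 6.2870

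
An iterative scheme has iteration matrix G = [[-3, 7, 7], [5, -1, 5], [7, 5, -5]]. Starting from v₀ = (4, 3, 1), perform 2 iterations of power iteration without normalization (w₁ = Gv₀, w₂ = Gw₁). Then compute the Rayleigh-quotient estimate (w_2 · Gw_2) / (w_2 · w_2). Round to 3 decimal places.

w1 = Gv₀ = ((-3)·4 + 7·3 + 7·1; 5·4 + (-1)·3 + 5·1; 7·4 + 5·3 + (-5)·1) = (16, 22, 38)
w2 = Gw1 = ((-3)·16 + 7·22 + 7·38; 5·16 + (-1)·22 + 5·38; 7·16 + 5·22 + (-5)·38) = (372, 248, 32)
Gw2 = (844, 1772, 3684)
w2·Gw2 = 372·844 + 248·1772 + 32·3684 = 871312; w2·w2 = 372·372 + 248·248 + 32·32 = 200912
λ ≈ 871312/200912 = 4.337

λ ≈ 4.337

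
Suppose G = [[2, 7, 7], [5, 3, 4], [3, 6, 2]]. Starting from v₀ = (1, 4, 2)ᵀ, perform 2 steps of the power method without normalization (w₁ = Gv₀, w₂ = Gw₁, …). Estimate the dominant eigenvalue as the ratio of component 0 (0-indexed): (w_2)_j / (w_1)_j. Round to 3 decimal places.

w1 = Gv₀ = (44, 25, 31)
w2 = Gw1 = (480, 419, 344)
Ratio at component: 480 / 44 = 10.909

λ ≈ 10.909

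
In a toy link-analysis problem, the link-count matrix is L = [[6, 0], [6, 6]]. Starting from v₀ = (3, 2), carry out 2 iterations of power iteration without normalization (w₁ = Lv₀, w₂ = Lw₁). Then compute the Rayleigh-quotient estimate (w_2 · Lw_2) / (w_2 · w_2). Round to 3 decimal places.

7.973

w1 = Lv₀ = (6·3 + 0·2; 6·3 + 6·2) = (18, 30)
w2 = Lw1 = (6·18 + 0·30; 6·18 + 6·30) = (108, 288)
Lw2 = (648, 2376)
w2·Lw2 = 108·648 + 288·2376 = 754272; w2·w2 = 108·108 + 288·288 = 94608
λ ≈ 754272/94608 = 7.973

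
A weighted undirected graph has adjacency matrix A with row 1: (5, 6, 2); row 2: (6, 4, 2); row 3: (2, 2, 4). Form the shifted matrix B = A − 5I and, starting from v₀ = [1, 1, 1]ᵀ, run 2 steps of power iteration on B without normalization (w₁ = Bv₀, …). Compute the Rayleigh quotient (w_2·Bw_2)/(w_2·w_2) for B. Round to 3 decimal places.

B = A − 5I has rows (0, 6, 2); (6, -1, 2); (2, 2, -1)
w1 = Bv₀ = (0·1 + 6·1 + 2·1; 6·1 + (-1)·1 + 2·1; 2·1 + 2·1 + (-1)·1) = (8, 7, 3)
w2 = Bw1 = (0·8 + 6·7 + 2·3; 6·8 + (-1)·7 + 2·3; 2·8 + 2·7 + (-1)·3) = (48, 47, 27)
Bw2 = (336, 295, 163)
w2·Bw2 = 34394; w2·w2 = 5242; μ ≈ 34394/5242 = 6.561

μ ≈ 6.561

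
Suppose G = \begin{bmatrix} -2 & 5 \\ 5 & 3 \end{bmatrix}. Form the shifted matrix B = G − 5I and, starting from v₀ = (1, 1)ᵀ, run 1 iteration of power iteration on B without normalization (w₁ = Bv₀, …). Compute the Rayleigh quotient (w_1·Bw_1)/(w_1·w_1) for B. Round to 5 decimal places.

μ ≈ -8.15385

B = G − 5I has rows (-7, 5); (5, -2)
w1 = Bv₀ = (-2, 3)
Bw1 = (29, -16)
w1·Bw1 = -106; w1·w1 = 13; μ ≈ -106/13 = -8.15385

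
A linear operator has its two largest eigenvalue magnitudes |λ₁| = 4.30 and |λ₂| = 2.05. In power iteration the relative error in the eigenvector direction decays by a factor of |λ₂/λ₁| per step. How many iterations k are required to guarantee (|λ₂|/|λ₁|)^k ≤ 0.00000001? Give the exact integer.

25

|λ₂/λ₁| = 2.05/4.30 = 0.47674
Need k ≥ ln(0.00000001) / ln(0.47674) = -18.4207 / -0.7408 ≈ 24.867
Smallest integer k satisfying the bound: 25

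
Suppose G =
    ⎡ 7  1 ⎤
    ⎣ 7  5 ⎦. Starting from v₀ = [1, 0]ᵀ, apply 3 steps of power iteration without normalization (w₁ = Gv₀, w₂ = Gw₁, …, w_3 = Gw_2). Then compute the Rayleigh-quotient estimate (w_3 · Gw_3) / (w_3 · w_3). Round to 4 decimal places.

w1 = Gv₀ = (7·1 + 1·0; 7·1 + 5·0) = (7, 7)
w2 = Gw1 = (7·7 + 1·7; 7·7 + 5·7) = (56, 84)
w3 = Gw2 = (476, 812)
Gw3 = (4144, 7392)
w3·Gw3 = 476·4144 + 812·7392 = 7974848; w3·w3 = 476·476 + 812·812 = 885920
λ ≈ 7974848/885920 = 9.0018

λ ≈ 9.0018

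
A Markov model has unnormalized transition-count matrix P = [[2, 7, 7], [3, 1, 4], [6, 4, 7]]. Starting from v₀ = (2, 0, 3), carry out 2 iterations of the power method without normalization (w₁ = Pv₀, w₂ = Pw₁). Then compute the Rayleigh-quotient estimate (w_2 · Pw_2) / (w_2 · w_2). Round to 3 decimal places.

λ ≈ 14.108

w1 = Pv₀ = (2·2 + 7·0 + 7·3; 3·2 + 1·0 + 4·3; 6·2 + 4·0 + 7·3) = (25, 18, 33)
w2 = Pw1 = (2·25 + 7·18 + 7·33; 3·25 + 1·18 + 4·33; 6·25 + 4·18 + 7·33) = (407, 225, 453)
Pw2 = (5560, 3258, 6513)
w2·Pw2 = 407·5560 + 225·3258 + 453·6513 = 5946359; w2·w2 = 407·407 + 225·225 + 453·453 = 421483
λ ≈ 5946359/421483 = 14.108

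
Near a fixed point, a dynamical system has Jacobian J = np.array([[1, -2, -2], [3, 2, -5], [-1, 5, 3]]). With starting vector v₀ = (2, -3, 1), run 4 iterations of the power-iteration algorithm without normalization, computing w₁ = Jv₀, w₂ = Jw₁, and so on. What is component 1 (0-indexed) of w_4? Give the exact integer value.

w1 = Jv₀ = (6, -5, -14)
w2 = Jw1 = (44, 78, -73)
w3 = Jw2 = (34, 653, 127)
w4 = Jw3 = (-1526, 773, 3612)
The requested component of w4 is 773.

773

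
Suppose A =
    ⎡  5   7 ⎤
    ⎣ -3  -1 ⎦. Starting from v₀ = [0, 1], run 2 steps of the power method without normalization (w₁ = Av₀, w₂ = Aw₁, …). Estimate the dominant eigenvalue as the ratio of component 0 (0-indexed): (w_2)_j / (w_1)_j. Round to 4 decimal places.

4.0000

w1 = Av₀ = (5·0 + 7·1; (-3)·0 + (-1)·1) = (7, -1)
w2 = Aw1 = (5·7 + 7·(-1); (-3)·7 + (-1)·(-1)) = (28, -20)
Ratio at component: 28 / 7 = 4.0000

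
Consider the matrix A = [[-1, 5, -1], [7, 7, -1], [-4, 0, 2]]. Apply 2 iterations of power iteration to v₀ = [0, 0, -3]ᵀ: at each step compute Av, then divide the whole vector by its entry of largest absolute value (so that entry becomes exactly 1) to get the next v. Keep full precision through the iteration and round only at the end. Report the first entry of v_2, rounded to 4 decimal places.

0.3750

Av0 = (3.00000, 3.00000, -6.00000); divide by -6.00000 → v1 = (-0.50000, -0.50000, 1.00000)
Av1 = (-3.00000, -8.00000, 4.00000); divide by -8.00000 → v2 = (0.37500, 1.00000, -0.50000)
Requested entry of v2: 18/48 = 0.3750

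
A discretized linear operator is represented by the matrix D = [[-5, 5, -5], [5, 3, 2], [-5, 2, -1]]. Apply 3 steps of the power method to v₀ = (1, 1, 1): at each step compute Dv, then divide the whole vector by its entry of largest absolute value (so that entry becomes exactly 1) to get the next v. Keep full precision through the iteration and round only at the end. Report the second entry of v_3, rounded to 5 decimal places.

Dv0 = (-5.000000, 10.000000, -4.000000); divide by 10.000000 → v1 = (-0.500000, 1.000000, -0.400000)
Dv1 = (9.500000, -0.300000, 4.900000); divide by 9.500000 → v2 = (1.000000, -0.031579, 0.515789)
Dv2 = (-7.736842, 5.936842, -5.578947); divide by -7.736842 → v3 = (1.000000, -0.767347, 0.721088)
Requested entry of v3: 564/-735 = -0.76735

-0.76735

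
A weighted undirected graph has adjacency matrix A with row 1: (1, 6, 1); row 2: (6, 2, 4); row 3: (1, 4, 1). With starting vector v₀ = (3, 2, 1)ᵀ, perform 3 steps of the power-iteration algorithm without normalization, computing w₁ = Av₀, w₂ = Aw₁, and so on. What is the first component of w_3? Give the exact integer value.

w1 = Av₀ = (1·3 + 6·2 + 1·1; 6·3 + 2·2 + 4·1; 1·3 + 4·2 + 1·1) = (16, 26, 12)
w2 = Aw1 = (1·16 + 6·26 + 1·12; 6·16 + 2·26 + 4·12; 1·16 + 4·26 + 1·12) = (184, 196, 132)
w3 = Aw2 = (1492, 2024, 1100)
The requested component of w3 is 1492.

1492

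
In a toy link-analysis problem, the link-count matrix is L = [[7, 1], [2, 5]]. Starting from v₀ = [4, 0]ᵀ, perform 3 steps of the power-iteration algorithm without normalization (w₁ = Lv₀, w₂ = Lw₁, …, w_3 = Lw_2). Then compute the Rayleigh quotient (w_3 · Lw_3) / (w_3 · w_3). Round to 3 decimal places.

w1 = Lv₀ = (7·4 + 1·0; 2·4 + 5·0) = (28, 8)
w2 = Lw1 = (7·28 + 1·8; 2·28 + 5·8) = (204, 96)
w3 = Lw2 = (1524, 888)
Lw3 = (11556, 7488)
w3·Lw3 = 1524·11556 + 888·7488 = 24260688; w3·w3 = 1524·1524 + 888·888 = 3111120
λ ≈ 24260688/3111120 = 7.798

λ ≈ 7.798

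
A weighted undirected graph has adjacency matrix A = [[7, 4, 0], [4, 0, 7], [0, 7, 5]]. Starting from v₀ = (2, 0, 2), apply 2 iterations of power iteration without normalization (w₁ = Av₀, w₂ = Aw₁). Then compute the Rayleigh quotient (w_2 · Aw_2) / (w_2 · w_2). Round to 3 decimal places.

10.833

w1 = Av₀ = (14, 22, 10)
w2 = Aw1 = (186, 126, 204)
Aw2 = (1806, 2172, 1902)
w2·Aw2 = 186·1806 + 126·2172 + 204·1902 = 997596; w2·w2 = 186·186 + 126·126 + 204·204 = 92088
λ ≈ 997596/92088 = 10.833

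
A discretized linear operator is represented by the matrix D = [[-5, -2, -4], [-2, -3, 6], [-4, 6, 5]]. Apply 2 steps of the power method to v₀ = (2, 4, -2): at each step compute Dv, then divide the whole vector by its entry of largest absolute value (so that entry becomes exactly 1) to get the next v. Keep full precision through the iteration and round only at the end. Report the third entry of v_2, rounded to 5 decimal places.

-0.70000

Dv0 = (-10.000000, -28.000000, 6.000000); divide by -28.000000 → v1 = (0.357143, 1.000000, -0.214286)
Dv1 = (-2.928571, -5.000000, 3.500000); divide by -5.000000 → v2 = (0.585714, 1.000000, -0.700000)
Requested entry of v2: -98/140 = -0.70000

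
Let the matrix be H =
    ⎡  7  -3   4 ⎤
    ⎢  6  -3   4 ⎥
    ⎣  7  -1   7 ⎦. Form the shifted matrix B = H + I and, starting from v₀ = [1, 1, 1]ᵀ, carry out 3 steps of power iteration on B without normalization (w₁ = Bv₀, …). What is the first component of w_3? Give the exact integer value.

1218

B = H + I has rows (8, -3, 4); (6, -2, 4); (7, -1, 8)
w1 = Bv₀ = (8·1 + (-3)·1 + 4·1; 6·1 + (-2)·1 + 4·1; 7·1 + (-1)·1 + 8·1) = (9, 8, 14)
w2 = Bw1 = (8·9 + (-3)·8 + 4·14; 6·9 + (-2)·8 + 4·14; 7·9 + (-1)·8 + 8·14) = (104, 94, 167)
w3 = Bw2 = (1218, 1104, 1970)
Requested component of w3: 1218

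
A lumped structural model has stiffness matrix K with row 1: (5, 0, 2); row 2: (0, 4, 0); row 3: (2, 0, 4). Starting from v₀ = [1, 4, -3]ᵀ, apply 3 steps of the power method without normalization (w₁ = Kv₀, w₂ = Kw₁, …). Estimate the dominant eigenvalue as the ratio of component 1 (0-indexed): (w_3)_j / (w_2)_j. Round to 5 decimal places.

w1 = Kv₀ = (5·1 + 0·4 + 2·(-3); 0·1 + 4·4 + 0·(-3); 2·1 + 0·4 + 4·(-3)) = (-1, 16, -10)
w2 = Kw1 = (5·(-1) + 0·16 + 2·(-10); 0·(-1) + 4·16 + 0·(-10); 2·(-1) + 0·16 + 4·(-10)) = (-25, 64, -42)
w3 = Kw2 = (-209, 256, -218)
Ratio at component: 256 / 64 = 4.00000

λ ≈ 4.00000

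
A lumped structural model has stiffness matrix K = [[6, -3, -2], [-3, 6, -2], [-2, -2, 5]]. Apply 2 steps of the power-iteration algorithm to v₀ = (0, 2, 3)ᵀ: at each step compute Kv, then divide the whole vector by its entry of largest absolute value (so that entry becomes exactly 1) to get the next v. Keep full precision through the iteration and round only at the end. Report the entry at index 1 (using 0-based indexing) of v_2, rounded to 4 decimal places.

Kv0 = (-12.00000, 6.00000, 11.00000); divide by -12.00000 → v1 = (1.00000, -0.50000, -0.91667)
Kv1 = (9.33333, -4.16667, -5.58333); divide by 9.33333 → v2 = (1.00000, -0.44643, -0.59821)
Requested entry of v2: 50/-112 = -0.4464

-0.4464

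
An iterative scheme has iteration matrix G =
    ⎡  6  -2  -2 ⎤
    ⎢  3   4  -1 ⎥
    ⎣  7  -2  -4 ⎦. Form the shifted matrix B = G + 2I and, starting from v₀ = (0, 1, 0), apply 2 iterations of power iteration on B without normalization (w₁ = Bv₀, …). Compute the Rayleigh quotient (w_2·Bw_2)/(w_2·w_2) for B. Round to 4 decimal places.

B = G + 2I has rows (8, -2, -2); (3, 6, -1); (7, -2, -2)
w1 = Bv₀ = (8·0 + (-2)·1 + (-2)·0; 3·0 + 6·1 + (-1)·0; 7·0 + (-2)·1 + (-2)·0) = (-2, 6, -2)
w2 = Bw1 = (8·(-2) + (-2)·6 + (-2)·(-2); 3·(-2) + 6·6 + (-1)·(-2); 7·(-2) + (-2)·6 + (-2)·(-2)) = (-24, 32, -22)
Bw2 = (-212, 142, -188)
w2·Bw2 = 13768; w2·w2 = 2084; μ ≈ 13768/2084 = 6.6065

6.6065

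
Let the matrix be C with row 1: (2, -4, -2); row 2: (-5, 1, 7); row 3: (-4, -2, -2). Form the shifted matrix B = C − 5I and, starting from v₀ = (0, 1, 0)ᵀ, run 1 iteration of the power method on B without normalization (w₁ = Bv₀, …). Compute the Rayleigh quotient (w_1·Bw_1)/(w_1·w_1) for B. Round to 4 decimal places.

B = C − 5I has rows (-3, -4, -2); (-5, -4, 7); (-4, -2, -7)
w1 = Bv₀ = (-4, -4, -2)
Bw1 = (32, 22, 38)
w1·Bw1 = -292; w1·w1 = 36; μ ≈ -292/36 = -8.1111

μ ≈ -8.1111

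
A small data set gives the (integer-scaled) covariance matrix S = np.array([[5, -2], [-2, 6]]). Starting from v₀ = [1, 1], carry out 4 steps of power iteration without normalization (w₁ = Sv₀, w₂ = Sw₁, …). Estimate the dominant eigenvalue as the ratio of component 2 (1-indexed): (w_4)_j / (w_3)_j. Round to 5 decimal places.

λ ≈ 6.02128

w1 = Sv₀ = (5·1 + (-2)·1; (-2)·1 + 6·1) = (3, 4)
w2 = Sw1 = (5·3 + (-2)·4; (-2)·3 + 6·4) = (7, 18)
w3 = Sw2 = (-1, 94)
w4 = Sw3 = (-193, 566)
Ratio at component: 566 / 94 = 6.02128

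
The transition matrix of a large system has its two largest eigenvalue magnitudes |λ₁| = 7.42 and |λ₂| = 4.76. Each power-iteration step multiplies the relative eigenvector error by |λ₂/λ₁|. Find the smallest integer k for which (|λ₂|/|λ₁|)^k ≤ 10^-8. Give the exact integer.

|λ₂/λ₁| = 4.76/7.42 = 0.64151
Need k ≥ ln(10^-8) / ln(0.64151) = -18.4207 / -0.4439 ≈ 41.494
Smallest integer k satisfying the bound: 42

42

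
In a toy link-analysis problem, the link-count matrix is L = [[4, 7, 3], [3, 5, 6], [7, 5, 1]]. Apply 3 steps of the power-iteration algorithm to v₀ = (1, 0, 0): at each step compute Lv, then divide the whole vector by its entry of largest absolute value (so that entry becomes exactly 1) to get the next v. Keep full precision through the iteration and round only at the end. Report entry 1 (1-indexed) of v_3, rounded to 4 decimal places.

1.0000

Lv0 = (4.00000, 3.00000, 7.00000); divide by 7.00000 → v1 = (0.57143, 0.42857, 1.00000)
Lv1 = (8.28571, 9.85714, 7.14286); divide by 9.85714 → v2 = (0.84058, 1.00000, 0.72464)
Lv2 = (12.53623, 11.86957, 11.60870); divide by 12.53623 → v3 = (1.00000, 0.94682, 0.92601)
Requested entry of v3: 865/865 = 1.0000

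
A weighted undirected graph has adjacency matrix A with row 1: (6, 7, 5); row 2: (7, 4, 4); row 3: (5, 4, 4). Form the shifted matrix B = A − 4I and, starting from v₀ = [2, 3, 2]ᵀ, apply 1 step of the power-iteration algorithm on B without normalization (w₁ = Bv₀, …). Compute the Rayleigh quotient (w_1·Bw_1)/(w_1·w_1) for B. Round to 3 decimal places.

μ ≈ 11.310

B = A − 4I has rows (2, 7, 5); (7, 0, 4); (5, 4, 0)
w1 = Bv₀ = (2·2 + 7·3 + 5·2; 7·2 + 0·3 + 4·2; 5·2 + 4·3 + 0·2) = (35, 22, 22)
Bw1 = (334, 333, 263)
w1·Bw1 = 24802; w1·w1 = 2193; μ ≈ 24802/2193 = 11.310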